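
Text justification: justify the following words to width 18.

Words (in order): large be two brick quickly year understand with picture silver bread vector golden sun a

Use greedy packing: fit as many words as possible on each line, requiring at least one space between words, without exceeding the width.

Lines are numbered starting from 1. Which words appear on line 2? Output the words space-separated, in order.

Line 1: ['large', 'be', 'two', 'brick'] (min_width=18, slack=0)
Line 2: ['quickly', 'year'] (min_width=12, slack=6)
Line 3: ['understand', 'with'] (min_width=15, slack=3)
Line 4: ['picture', 'silver'] (min_width=14, slack=4)
Line 5: ['bread', 'vector'] (min_width=12, slack=6)
Line 6: ['golden', 'sun', 'a'] (min_width=12, slack=6)

Answer: quickly year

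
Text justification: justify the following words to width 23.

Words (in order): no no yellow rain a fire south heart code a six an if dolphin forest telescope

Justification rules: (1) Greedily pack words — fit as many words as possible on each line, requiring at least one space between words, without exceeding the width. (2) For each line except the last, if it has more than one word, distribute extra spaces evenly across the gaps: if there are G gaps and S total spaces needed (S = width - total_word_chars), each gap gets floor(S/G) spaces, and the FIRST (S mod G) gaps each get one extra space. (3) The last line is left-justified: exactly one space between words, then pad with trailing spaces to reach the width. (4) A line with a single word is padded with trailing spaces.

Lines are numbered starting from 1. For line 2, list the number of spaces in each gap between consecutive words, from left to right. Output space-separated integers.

Answer: 1 1 1 1

Derivation:
Line 1: ['no', 'no', 'yellow', 'rain', 'a'] (min_width=19, slack=4)
Line 2: ['fire', 'south', 'heart', 'code', 'a'] (min_width=23, slack=0)
Line 3: ['six', 'an', 'if', 'dolphin'] (min_width=17, slack=6)
Line 4: ['forest', 'telescope'] (min_width=16, slack=7)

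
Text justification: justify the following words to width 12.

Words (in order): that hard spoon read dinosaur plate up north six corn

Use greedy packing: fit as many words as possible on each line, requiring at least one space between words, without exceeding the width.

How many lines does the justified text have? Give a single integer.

Line 1: ['that', 'hard'] (min_width=9, slack=3)
Line 2: ['spoon', 'read'] (min_width=10, slack=2)
Line 3: ['dinosaur'] (min_width=8, slack=4)
Line 4: ['plate', 'up'] (min_width=8, slack=4)
Line 5: ['north', 'six'] (min_width=9, slack=3)
Line 6: ['corn'] (min_width=4, slack=8)
Total lines: 6

Answer: 6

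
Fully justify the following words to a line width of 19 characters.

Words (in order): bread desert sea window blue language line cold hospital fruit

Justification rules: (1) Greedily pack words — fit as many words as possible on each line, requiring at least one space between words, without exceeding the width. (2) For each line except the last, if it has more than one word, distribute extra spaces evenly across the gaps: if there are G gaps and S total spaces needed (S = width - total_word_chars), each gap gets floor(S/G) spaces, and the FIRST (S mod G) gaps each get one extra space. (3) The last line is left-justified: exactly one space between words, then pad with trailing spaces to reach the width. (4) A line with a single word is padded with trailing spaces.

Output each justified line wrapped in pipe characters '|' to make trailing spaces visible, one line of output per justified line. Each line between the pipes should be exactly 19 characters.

Line 1: ['bread', 'desert', 'sea'] (min_width=16, slack=3)
Line 2: ['window', 'blue'] (min_width=11, slack=8)
Line 3: ['language', 'line', 'cold'] (min_width=18, slack=1)
Line 4: ['hospital', 'fruit'] (min_width=14, slack=5)

Answer: |bread   desert  sea|
|window         blue|
|language  line cold|
|hospital fruit     |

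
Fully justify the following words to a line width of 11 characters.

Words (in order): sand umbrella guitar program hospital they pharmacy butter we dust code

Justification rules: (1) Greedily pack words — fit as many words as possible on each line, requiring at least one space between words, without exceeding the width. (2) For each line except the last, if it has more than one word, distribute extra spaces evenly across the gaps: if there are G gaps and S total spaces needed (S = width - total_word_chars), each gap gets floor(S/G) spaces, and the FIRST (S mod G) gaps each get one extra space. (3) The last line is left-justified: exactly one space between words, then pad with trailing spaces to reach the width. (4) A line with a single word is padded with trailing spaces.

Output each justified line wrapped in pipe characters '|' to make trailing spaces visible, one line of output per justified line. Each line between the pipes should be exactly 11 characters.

Answer: |sand       |
|umbrella   |
|guitar     |
|program    |
|hospital   |
|they       |
|pharmacy   |
|butter   we|
|dust code  |

Derivation:
Line 1: ['sand'] (min_width=4, slack=7)
Line 2: ['umbrella'] (min_width=8, slack=3)
Line 3: ['guitar'] (min_width=6, slack=5)
Line 4: ['program'] (min_width=7, slack=4)
Line 5: ['hospital'] (min_width=8, slack=3)
Line 6: ['they'] (min_width=4, slack=7)
Line 7: ['pharmacy'] (min_width=8, slack=3)
Line 8: ['butter', 'we'] (min_width=9, slack=2)
Line 9: ['dust', 'code'] (min_width=9, slack=2)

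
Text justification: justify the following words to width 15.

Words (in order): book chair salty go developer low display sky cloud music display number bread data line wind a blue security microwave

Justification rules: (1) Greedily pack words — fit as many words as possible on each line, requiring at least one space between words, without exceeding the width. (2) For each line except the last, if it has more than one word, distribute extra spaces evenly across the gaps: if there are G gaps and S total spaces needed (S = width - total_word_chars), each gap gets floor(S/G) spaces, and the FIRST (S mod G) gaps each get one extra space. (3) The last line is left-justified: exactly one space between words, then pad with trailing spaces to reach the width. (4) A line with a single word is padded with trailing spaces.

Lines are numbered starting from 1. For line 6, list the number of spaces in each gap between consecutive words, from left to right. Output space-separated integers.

Answer: 2

Derivation:
Line 1: ['book', 'chair'] (min_width=10, slack=5)
Line 2: ['salty', 'go'] (min_width=8, slack=7)
Line 3: ['developer', 'low'] (min_width=13, slack=2)
Line 4: ['display', 'sky'] (min_width=11, slack=4)
Line 5: ['cloud', 'music'] (min_width=11, slack=4)
Line 6: ['display', 'number'] (min_width=14, slack=1)
Line 7: ['bread', 'data', 'line'] (min_width=15, slack=0)
Line 8: ['wind', 'a', 'blue'] (min_width=11, slack=4)
Line 9: ['security'] (min_width=8, slack=7)
Line 10: ['microwave'] (min_width=9, slack=6)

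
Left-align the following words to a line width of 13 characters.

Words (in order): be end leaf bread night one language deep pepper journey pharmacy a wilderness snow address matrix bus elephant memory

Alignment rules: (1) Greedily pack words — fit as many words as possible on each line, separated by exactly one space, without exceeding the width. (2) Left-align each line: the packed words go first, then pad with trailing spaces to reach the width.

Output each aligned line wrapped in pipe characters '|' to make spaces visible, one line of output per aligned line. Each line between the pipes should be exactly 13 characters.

Line 1: ['be', 'end', 'leaf'] (min_width=11, slack=2)
Line 2: ['bread', 'night'] (min_width=11, slack=2)
Line 3: ['one', 'language'] (min_width=12, slack=1)
Line 4: ['deep', 'pepper'] (min_width=11, slack=2)
Line 5: ['journey'] (min_width=7, slack=6)
Line 6: ['pharmacy', 'a'] (min_width=10, slack=3)
Line 7: ['wilderness'] (min_width=10, slack=3)
Line 8: ['snow', 'address'] (min_width=12, slack=1)
Line 9: ['matrix', 'bus'] (min_width=10, slack=3)
Line 10: ['elephant'] (min_width=8, slack=5)
Line 11: ['memory'] (min_width=6, slack=7)

Answer: |be end leaf  |
|bread night  |
|one language |
|deep pepper  |
|journey      |
|pharmacy a   |
|wilderness   |
|snow address |
|matrix bus   |
|elephant     |
|memory       |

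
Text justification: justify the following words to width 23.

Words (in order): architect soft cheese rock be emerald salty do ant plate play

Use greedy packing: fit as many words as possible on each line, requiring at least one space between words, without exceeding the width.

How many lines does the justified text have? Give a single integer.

Answer: 3

Derivation:
Line 1: ['architect', 'soft', 'cheese'] (min_width=21, slack=2)
Line 2: ['rock', 'be', 'emerald', 'salty'] (min_width=21, slack=2)
Line 3: ['do', 'ant', 'plate', 'play'] (min_width=17, slack=6)
Total lines: 3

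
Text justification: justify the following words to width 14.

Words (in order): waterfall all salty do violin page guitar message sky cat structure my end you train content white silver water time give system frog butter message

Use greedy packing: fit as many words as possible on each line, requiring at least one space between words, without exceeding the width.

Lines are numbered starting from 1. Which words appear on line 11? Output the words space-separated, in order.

Answer: system frog

Derivation:
Line 1: ['waterfall', 'all'] (min_width=13, slack=1)
Line 2: ['salty', 'do'] (min_width=8, slack=6)
Line 3: ['violin', 'page'] (min_width=11, slack=3)
Line 4: ['guitar', 'message'] (min_width=14, slack=0)
Line 5: ['sky', 'cat'] (min_width=7, slack=7)
Line 6: ['structure', 'my'] (min_width=12, slack=2)
Line 7: ['end', 'you', 'train'] (min_width=13, slack=1)
Line 8: ['content', 'white'] (min_width=13, slack=1)
Line 9: ['silver', 'water'] (min_width=12, slack=2)
Line 10: ['time', 'give'] (min_width=9, slack=5)
Line 11: ['system', 'frog'] (min_width=11, slack=3)
Line 12: ['butter', 'message'] (min_width=14, slack=0)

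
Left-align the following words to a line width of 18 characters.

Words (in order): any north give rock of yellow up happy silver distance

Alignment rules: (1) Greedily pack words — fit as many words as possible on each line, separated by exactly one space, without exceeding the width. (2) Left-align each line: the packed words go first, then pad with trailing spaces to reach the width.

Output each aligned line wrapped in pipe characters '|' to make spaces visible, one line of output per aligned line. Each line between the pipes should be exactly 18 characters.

Line 1: ['any', 'north', 'give'] (min_width=14, slack=4)
Line 2: ['rock', 'of', 'yellow', 'up'] (min_width=17, slack=1)
Line 3: ['happy', 'silver'] (min_width=12, slack=6)
Line 4: ['distance'] (min_width=8, slack=10)

Answer: |any north give    |
|rock of yellow up |
|happy silver      |
|distance          |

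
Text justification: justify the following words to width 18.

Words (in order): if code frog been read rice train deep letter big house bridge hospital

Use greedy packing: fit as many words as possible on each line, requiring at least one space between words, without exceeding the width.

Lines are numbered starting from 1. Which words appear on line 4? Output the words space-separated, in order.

Answer: house bridge

Derivation:
Line 1: ['if', 'code', 'frog', 'been'] (min_width=17, slack=1)
Line 2: ['read', 'rice', 'train'] (min_width=15, slack=3)
Line 3: ['deep', 'letter', 'big'] (min_width=15, slack=3)
Line 4: ['house', 'bridge'] (min_width=12, slack=6)
Line 5: ['hospital'] (min_width=8, slack=10)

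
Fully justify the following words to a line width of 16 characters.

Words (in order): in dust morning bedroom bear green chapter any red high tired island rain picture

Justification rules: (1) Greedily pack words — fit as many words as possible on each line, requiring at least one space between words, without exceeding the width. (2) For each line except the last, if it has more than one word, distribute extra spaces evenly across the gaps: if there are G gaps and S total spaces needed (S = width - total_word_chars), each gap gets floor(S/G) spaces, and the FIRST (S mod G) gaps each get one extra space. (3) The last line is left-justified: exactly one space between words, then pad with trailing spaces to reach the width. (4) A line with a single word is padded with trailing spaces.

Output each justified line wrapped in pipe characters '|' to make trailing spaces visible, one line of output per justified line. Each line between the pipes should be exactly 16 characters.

Line 1: ['in', 'dust', 'morning'] (min_width=15, slack=1)
Line 2: ['bedroom', 'bear'] (min_width=12, slack=4)
Line 3: ['green', 'chapter'] (min_width=13, slack=3)
Line 4: ['any', 'red', 'high'] (min_width=12, slack=4)
Line 5: ['tired', 'island'] (min_width=12, slack=4)
Line 6: ['rain', 'picture'] (min_width=12, slack=4)

Answer: |in  dust morning|
|bedroom     bear|
|green    chapter|
|any   red   high|
|tired     island|
|rain picture    |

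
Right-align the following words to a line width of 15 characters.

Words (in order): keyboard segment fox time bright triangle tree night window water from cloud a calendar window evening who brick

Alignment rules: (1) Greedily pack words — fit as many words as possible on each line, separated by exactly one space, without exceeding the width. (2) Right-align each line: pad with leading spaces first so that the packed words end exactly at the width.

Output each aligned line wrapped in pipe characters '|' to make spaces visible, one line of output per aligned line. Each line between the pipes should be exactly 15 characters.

Line 1: ['keyboard'] (min_width=8, slack=7)
Line 2: ['segment', 'fox'] (min_width=11, slack=4)
Line 3: ['time', 'bright'] (min_width=11, slack=4)
Line 4: ['triangle', 'tree'] (min_width=13, slack=2)
Line 5: ['night', 'window'] (min_width=12, slack=3)
Line 6: ['water', 'from'] (min_width=10, slack=5)
Line 7: ['cloud', 'a'] (min_width=7, slack=8)
Line 8: ['calendar', 'window'] (min_width=15, slack=0)
Line 9: ['evening', 'who'] (min_width=11, slack=4)
Line 10: ['brick'] (min_width=5, slack=10)

Answer: |       keyboard|
|    segment fox|
|    time bright|
|  triangle tree|
|   night window|
|     water from|
|        cloud a|
|calendar window|
|    evening who|
|          brick|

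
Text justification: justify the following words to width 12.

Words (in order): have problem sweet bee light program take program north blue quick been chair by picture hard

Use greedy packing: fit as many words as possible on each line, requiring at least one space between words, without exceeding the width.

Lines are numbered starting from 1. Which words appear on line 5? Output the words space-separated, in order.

Line 1: ['have', 'problem'] (min_width=12, slack=0)
Line 2: ['sweet', 'bee'] (min_width=9, slack=3)
Line 3: ['light'] (min_width=5, slack=7)
Line 4: ['program', 'take'] (min_width=12, slack=0)
Line 5: ['program'] (min_width=7, slack=5)
Line 6: ['north', 'blue'] (min_width=10, slack=2)
Line 7: ['quick', 'been'] (min_width=10, slack=2)
Line 8: ['chair', 'by'] (min_width=8, slack=4)
Line 9: ['picture', 'hard'] (min_width=12, slack=0)

Answer: program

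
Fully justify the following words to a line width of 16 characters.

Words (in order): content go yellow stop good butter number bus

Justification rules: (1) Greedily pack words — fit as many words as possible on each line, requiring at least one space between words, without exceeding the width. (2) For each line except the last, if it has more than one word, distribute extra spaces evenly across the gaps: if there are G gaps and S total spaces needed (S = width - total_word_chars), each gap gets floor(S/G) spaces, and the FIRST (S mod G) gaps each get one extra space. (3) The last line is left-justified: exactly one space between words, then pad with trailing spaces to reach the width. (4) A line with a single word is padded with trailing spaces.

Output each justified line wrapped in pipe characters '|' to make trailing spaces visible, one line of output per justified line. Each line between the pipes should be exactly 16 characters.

Answer: |content       go|
|yellow stop good|
|butter    number|
|bus             |

Derivation:
Line 1: ['content', 'go'] (min_width=10, slack=6)
Line 2: ['yellow', 'stop', 'good'] (min_width=16, slack=0)
Line 3: ['butter', 'number'] (min_width=13, slack=3)
Line 4: ['bus'] (min_width=3, slack=13)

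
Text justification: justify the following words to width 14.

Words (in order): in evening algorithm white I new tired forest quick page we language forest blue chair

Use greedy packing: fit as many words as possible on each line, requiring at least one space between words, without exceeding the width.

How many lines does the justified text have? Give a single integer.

Answer: 8

Derivation:
Line 1: ['in', 'evening'] (min_width=10, slack=4)
Line 2: ['algorithm'] (min_width=9, slack=5)
Line 3: ['white', 'I', 'new'] (min_width=11, slack=3)
Line 4: ['tired', 'forest'] (min_width=12, slack=2)
Line 5: ['quick', 'page', 'we'] (min_width=13, slack=1)
Line 6: ['language'] (min_width=8, slack=6)
Line 7: ['forest', 'blue'] (min_width=11, slack=3)
Line 8: ['chair'] (min_width=5, slack=9)
Total lines: 8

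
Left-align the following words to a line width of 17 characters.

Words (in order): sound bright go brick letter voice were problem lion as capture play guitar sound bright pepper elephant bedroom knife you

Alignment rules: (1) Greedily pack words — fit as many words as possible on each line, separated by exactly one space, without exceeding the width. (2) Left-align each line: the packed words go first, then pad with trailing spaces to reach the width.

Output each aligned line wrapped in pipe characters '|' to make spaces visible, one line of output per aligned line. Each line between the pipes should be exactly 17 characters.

Line 1: ['sound', 'bright', 'go'] (min_width=15, slack=2)
Line 2: ['brick', 'letter'] (min_width=12, slack=5)
Line 3: ['voice', 'were'] (min_width=10, slack=7)
Line 4: ['problem', 'lion', 'as'] (min_width=15, slack=2)
Line 5: ['capture', 'play'] (min_width=12, slack=5)
Line 6: ['guitar', 'sound'] (min_width=12, slack=5)
Line 7: ['bright', 'pepper'] (min_width=13, slack=4)
Line 8: ['elephant', 'bedroom'] (min_width=16, slack=1)
Line 9: ['knife', 'you'] (min_width=9, slack=8)

Answer: |sound bright go  |
|brick letter     |
|voice were       |
|problem lion as  |
|capture play     |
|guitar sound     |
|bright pepper    |
|elephant bedroom |
|knife you        |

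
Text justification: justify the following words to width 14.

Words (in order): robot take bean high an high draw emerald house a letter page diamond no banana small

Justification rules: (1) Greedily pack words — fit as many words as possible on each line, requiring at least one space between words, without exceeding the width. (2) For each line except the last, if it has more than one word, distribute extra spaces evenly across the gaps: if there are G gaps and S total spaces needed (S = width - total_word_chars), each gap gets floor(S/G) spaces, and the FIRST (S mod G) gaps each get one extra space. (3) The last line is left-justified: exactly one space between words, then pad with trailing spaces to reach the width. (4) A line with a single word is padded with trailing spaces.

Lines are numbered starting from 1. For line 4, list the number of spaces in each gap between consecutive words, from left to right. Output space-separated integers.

Line 1: ['robot', 'take'] (min_width=10, slack=4)
Line 2: ['bean', 'high', 'an'] (min_width=12, slack=2)
Line 3: ['high', 'draw'] (min_width=9, slack=5)
Line 4: ['emerald', 'house'] (min_width=13, slack=1)
Line 5: ['a', 'letter', 'page'] (min_width=13, slack=1)
Line 6: ['diamond', 'no'] (min_width=10, slack=4)
Line 7: ['banana', 'small'] (min_width=12, slack=2)

Answer: 2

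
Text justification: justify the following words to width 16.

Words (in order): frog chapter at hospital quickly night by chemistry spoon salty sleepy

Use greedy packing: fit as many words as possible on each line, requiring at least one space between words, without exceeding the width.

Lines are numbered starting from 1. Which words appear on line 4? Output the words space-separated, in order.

Answer: chemistry spoon

Derivation:
Line 1: ['frog', 'chapter', 'at'] (min_width=15, slack=1)
Line 2: ['hospital', 'quickly'] (min_width=16, slack=0)
Line 3: ['night', 'by'] (min_width=8, slack=8)
Line 4: ['chemistry', 'spoon'] (min_width=15, slack=1)
Line 5: ['salty', 'sleepy'] (min_width=12, slack=4)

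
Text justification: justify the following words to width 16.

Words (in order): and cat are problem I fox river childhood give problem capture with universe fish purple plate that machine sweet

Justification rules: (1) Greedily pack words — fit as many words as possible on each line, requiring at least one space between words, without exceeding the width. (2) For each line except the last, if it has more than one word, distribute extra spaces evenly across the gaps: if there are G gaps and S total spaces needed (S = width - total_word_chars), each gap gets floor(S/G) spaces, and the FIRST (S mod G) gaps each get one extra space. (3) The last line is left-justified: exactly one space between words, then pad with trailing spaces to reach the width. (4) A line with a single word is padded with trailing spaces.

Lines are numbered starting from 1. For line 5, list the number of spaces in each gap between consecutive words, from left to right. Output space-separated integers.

Answer: 5

Derivation:
Line 1: ['and', 'cat', 'are'] (min_width=11, slack=5)
Line 2: ['problem', 'I', 'fox'] (min_width=13, slack=3)
Line 3: ['river', 'childhood'] (min_width=15, slack=1)
Line 4: ['give', 'problem'] (min_width=12, slack=4)
Line 5: ['capture', 'with'] (min_width=12, slack=4)
Line 6: ['universe', 'fish'] (min_width=13, slack=3)
Line 7: ['purple', 'plate'] (min_width=12, slack=4)
Line 8: ['that', 'machine'] (min_width=12, slack=4)
Line 9: ['sweet'] (min_width=5, slack=11)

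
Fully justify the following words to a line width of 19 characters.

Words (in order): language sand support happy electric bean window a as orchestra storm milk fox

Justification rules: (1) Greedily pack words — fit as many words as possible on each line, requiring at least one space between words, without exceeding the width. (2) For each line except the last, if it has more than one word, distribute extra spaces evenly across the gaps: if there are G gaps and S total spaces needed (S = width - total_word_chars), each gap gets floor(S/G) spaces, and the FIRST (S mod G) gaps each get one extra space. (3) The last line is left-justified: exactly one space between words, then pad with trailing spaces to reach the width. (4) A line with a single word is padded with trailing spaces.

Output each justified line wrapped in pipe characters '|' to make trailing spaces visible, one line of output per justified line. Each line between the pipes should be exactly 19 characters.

Line 1: ['language', 'sand'] (min_width=13, slack=6)
Line 2: ['support', 'happy'] (min_width=13, slack=6)
Line 3: ['electric', 'bean'] (min_width=13, slack=6)
Line 4: ['window', 'a', 'as'] (min_width=11, slack=8)
Line 5: ['orchestra', 'storm'] (min_width=15, slack=4)
Line 6: ['milk', 'fox'] (min_width=8, slack=11)

Answer: |language       sand|
|support       happy|
|electric       bean|
|window     a     as|
|orchestra     storm|
|milk fox           |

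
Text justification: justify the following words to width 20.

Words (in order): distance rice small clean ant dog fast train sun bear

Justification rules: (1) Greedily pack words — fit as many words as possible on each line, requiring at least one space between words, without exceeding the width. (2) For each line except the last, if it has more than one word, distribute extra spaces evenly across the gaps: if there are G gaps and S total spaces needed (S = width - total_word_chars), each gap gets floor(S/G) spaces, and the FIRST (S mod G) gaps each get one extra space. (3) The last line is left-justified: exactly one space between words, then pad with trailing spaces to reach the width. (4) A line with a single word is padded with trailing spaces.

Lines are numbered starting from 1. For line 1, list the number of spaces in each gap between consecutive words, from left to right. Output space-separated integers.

Line 1: ['distance', 'rice', 'small'] (min_width=19, slack=1)
Line 2: ['clean', 'ant', 'dog', 'fast'] (min_width=18, slack=2)
Line 3: ['train', 'sun', 'bear'] (min_width=14, slack=6)

Answer: 2 1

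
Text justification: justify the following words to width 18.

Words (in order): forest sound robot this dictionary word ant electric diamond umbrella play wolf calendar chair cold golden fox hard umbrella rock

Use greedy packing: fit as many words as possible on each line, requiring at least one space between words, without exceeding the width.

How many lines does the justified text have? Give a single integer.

Answer: 8

Derivation:
Line 1: ['forest', 'sound', 'robot'] (min_width=18, slack=0)
Line 2: ['this', 'dictionary'] (min_width=15, slack=3)
Line 3: ['word', 'ant', 'electric'] (min_width=17, slack=1)
Line 4: ['diamond', 'umbrella'] (min_width=16, slack=2)
Line 5: ['play', 'wolf', 'calendar'] (min_width=18, slack=0)
Line 6: ['chair', 'cold', 'golden'] (min_width=17, slack=1)
Line 7: ['fox', 'hard', 'umbrella'] (min_width=17, slack=1)
Line 8: ['rock'] (min_width=4, slack=14)
Total lines: 8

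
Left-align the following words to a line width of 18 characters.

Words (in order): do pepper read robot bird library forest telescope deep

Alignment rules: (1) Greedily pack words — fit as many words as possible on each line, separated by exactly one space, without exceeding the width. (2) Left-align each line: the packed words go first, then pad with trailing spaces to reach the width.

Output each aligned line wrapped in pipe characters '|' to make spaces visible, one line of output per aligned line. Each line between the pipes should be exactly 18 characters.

Answer: |do pepper read    |
|robot bird library|
|forest telescope  |
|deep              |

Derivation:
Line 1: ['do', 'pepper', 'read'] (min_width=14, slack=4)
Line 2: ['robot', 'bird', 'library'] (min_width=18, slack=0)
Line 3: ['forest', 'telescope'] (min_width=16, slack=2)
Line 4: ['deep'] (min_width=4, slack=14)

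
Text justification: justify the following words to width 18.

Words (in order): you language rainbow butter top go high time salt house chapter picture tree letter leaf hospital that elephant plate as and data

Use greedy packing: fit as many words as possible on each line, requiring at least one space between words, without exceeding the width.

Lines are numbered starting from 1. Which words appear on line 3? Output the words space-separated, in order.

Answer: go high time salt

Derivation:
Line 1: ['you', 'language'] (min_width=12, slack=6)
Line 2: ['rainbow', 'butter', 'top'] (min_width=18, slack=0)
Line 3: ['go', 'high', 'time', 'salt'] (min_width=17, slack=1)
Line 4: ['house', 'chapter'] (min_width=13, slack=5)
Line 5: ['picture', 'tree'] (min_width=12, slack=6)
Line 6: ['letter', 'leaf'] (min_width=11, slack=7)
Line 7: ['hospital', 'that'] (min_width=13, slack=5)
Line 8: ['elephant', 'plate', 'as'] (min_width=17, slack=1)
Line 9: ['and', 'data'] (min_width=8, slack=10)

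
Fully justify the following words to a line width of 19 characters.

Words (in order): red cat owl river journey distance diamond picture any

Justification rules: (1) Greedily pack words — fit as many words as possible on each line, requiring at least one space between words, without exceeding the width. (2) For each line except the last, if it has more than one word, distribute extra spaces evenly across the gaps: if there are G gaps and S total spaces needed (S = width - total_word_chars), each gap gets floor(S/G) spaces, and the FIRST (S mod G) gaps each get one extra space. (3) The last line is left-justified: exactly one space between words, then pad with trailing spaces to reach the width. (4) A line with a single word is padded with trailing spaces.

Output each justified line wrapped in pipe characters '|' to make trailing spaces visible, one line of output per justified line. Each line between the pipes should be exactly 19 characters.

Answer: |red  cat  owl river|
|journey    distance|
|diamond picture any|

Derivation:
Line 1: ['red', 'cat', 'owl', 'river'] (min_width=17, slack=2)
Line 2: ['journey', 'distance'] (min_width=16, slack=3)
Line 3: ['diamond', 'picture', 'any'] (min_width=19, slack=0)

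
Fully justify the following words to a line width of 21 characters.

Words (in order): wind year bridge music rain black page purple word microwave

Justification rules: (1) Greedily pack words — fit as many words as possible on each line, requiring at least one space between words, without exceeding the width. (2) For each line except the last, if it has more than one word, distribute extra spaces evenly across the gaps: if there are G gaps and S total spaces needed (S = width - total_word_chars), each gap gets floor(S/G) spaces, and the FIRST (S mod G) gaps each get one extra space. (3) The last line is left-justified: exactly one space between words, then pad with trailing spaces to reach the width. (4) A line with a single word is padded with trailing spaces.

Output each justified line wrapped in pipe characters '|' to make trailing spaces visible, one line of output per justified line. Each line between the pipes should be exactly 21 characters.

Answer: |wind    year   bridge|
|music rain black page|
|purple word microwave|

Derivation:
Line 1: ['wind', 'year', 'bridge'] (min_width=16, slack=5)
Line 2: ['music', 'rain', 'black', 'page'] (min_width=21, slack=0)
Line 3: ['purple', 'word', 'microwave'] (min_width=21, slack=0)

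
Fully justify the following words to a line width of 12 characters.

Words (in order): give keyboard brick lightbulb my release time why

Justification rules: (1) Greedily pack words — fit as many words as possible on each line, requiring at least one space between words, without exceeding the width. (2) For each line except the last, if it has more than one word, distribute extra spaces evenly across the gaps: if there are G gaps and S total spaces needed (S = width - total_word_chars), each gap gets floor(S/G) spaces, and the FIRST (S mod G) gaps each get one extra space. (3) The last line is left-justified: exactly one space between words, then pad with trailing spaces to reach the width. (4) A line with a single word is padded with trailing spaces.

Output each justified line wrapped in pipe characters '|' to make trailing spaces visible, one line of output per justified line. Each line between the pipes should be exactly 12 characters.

Answer: |give        |
|keyboard    |
|brick       |
|lightbulb my|
|release time|
|why         |

Derivation:
Line 1: ['give'] (min_width=4, slack=8)
Line 2: ['keyboard'] (min_width=8, slack=4)
Line 3: ['brick'] (min_width=5, slack=7)
Line 4: ['lightbulb', 'my'] (min_width=12, slack=0)
Line 5: ['release', 'time'] (min_width=12, slack=0)
Line 6: ['why'] (min_width=3, slack=9)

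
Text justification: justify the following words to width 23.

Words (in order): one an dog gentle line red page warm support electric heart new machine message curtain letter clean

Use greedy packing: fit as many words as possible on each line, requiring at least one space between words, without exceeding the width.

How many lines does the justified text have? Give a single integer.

Answer: 5

Derivation:
Line 1: ['one', 'an', 'dog', 'gentle', 'line'] (min_width=22, slack=1)
Line 2: ['red', 'page', 'warm', 'support'] (min_width=21, slack=2)
Line 3: ['electric', 'heart', 'new'] (min_width=18, slack=5)
Line 4: ['machine', 'message', 'curtain'] (min_width=23, slack=0)
Line 5: ['letter', 'clean'] (min_width=12, slack=11)
Total lines: 5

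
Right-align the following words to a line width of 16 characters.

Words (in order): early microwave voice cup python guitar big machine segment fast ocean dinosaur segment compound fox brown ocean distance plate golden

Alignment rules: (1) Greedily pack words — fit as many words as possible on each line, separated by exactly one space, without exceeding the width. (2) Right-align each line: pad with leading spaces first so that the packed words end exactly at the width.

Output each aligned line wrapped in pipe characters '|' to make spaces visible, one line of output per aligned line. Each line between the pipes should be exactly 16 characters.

Answer: | early microwave|
|voice cup python|
|      guitar big|
| machine segment|
|      fast ocean|
|dinosaur segment|
|    compound fox|
|     brown ocean|
|  distance plate|
|          golden|

Derivation:
Line 1: ['early', 'microwave'] (min_width=15, slack=1)
Line 2: ['voice', 'cup', 'python'] (min_width=16, slack=0)
Line 3: ['guitar', 'big'] (min_width=10, slack=6)
Line 4: ['machine', 'segment'] (min_width=15, slack=1)
Line 5: ['fast', 'ocean'] (min_width=10, slack=6)
Line 6: ['dinosaur', 'segment'] (min_width=16, slack=0)
Line 7: ['compound', 'fox'] (min_width=12, slack=4)
Line 8: ['brown', 'ocean'] (min_width=11, slack=5)
Line 9: ['distance', 'plate'] (min_width=14, slack=2)
Line 10: ['golden'] (min_width=6, slack=10)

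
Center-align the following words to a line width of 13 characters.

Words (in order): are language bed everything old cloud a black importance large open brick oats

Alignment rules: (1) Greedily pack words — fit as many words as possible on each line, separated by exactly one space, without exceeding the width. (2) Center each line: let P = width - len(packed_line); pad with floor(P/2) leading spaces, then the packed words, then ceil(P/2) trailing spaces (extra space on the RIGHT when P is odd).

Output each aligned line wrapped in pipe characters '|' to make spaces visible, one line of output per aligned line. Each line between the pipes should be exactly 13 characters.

Answer: |are language |
|     bed     |
| everything  |
| old cloud a |
|    black    |
| importance  |
| large open  |
| brick oats  |

Derivation:
Line 1: ['are', 'language'] (min_width=12, slack=1)
Line 2: ['bed'] (min_width=3, slack=10)
Line 3: ['everything'] (min_width=10, slack=3)
Line 4: ['old', 'cloud', 'a'] (min_width=11, slack=2)
Line 5: ['black'] (min_width=5, slack=8)
Line 6: ['importance'] (min_width=10, slack=3)
Line 7: ['large', 'open'] (min_width=10, slack=3)
Line 8: ['brick', 'oats'] (min_width=10, slack=3)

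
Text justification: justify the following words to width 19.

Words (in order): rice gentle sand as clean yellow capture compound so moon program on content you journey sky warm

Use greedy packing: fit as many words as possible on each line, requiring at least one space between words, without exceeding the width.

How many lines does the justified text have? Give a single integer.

Answer: 6

Derivation:
Line 1: ['rice', 'gentle', 'sand', 'as'] (min_width=19, slack=0)
Line 2: ['clean', 'yellow'] (min_width=12, slack=7)
Line 3: ['capture', 'compound', 'so'] (min_width=19, slack=0)
Line 4: ['moon', 'program', 'on'] (min_width=15, slack=4)
Line 5: ['content', 'you', 'journey'] (min_width=19, slack=0)
Line 6: ['sky', 'warm'] (min_width=8, slack=11)
Total lines: 6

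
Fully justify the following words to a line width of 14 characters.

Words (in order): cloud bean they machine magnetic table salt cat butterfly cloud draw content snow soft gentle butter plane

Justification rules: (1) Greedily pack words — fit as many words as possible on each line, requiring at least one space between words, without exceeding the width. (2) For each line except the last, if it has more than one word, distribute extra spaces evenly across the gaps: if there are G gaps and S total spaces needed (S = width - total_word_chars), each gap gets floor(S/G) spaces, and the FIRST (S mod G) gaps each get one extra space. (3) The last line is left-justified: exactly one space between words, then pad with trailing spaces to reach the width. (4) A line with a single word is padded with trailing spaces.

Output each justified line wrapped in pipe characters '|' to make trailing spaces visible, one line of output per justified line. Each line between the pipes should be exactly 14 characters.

Answer: |cloud     bean|
|they   machine|
|magnetic table|
|salt       cat|
|butterfly     |
|cloud     draw|
|content   snow|
|soft    gentle|
|butter plane  |

Derivation:
Line 1: ['cloud', 'bean'] (min_width=10, slack=4)
Line 2: ['they', 'machine'] (min_width=12, slack=2)
Line 3: ['magnetic', 'table'] (min_width=14, slack=0)
Line 4: ['salt', 'cat'] (min_width=8, slack=6)
Line 5: ['butterfly'] (min_width=9, slack=5)
Line 6: ['cloud', 'draw'] (min_width=10, slack=4)
Line 7: ['content', 'snow'] (min_width=12, slack=2)
Line 8: ['soft', 'gentle'] (min_width=11, slack=3)
Line 9: ['butter', 'plane'] (min_width=12, slack=2)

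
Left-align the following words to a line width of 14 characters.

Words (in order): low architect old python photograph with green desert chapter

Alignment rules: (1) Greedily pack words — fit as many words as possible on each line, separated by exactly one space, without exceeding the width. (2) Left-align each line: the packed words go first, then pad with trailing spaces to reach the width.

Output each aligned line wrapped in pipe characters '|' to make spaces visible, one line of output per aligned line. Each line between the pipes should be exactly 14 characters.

Line 1: ['low', 'architect'] (min_width=13, slack=1)
Line 2: ['old', 'python'] (min_width=10, slack=4)
Line 3: ['photograph'] (min_width=10, slack=4)
Line 4: ['with', 'green'] (min_width=10, slack=4)
Line 5: ['desert', 'chapter'] (min_width=14, slack=0)

Answer: |low architect |
|old python    |
|photograph    |
|with green    |
|desert chapter|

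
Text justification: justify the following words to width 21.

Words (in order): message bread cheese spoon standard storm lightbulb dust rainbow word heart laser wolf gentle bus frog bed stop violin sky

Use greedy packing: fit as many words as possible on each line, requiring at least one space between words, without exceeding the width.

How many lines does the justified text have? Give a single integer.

Line 1: ['message', 'bread', 'cheese'] (min_width=20, slack=1)
Line 2: ['spoon', 'standard', 'storm'] (min_width=20, slack=1)
Line 3: ['lightbulb', 'dust'] (min_width=14, slack=7)
Line 4: ['rainbow', 'word', 'heart'] (min_width=18, slack=3)
Line 5: ['laser', 'wolf', 'gentle', 'bus'] (min_width=21, slack=0)
Line 6: ['frog', 'bed', 'stop', 'violin'] (min_width=20, slack=1)
Line 7: ['sky'] (min_width=3, slack=18)
Total lines: 7

Answer: 7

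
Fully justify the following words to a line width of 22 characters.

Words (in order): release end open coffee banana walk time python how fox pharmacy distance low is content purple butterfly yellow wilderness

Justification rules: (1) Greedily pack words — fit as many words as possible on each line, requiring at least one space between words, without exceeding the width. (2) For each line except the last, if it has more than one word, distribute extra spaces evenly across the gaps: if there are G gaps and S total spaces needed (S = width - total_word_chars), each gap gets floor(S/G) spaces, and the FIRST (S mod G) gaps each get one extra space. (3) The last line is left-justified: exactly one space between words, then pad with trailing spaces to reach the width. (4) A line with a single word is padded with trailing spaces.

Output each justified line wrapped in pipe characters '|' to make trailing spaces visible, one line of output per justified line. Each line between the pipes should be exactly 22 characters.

Answer: |release    end    open|
|coffee   banana   walk|
|time  python  how  fox|
|pharmacy  distance low|
|is    content   purple|
|butterfly       yellow|
|wilderness            |

Derivation:
Line 1: ['release', 'end', 'open'] (min_width=16, slack=6)
Line 2: ['coffee', 'banana', 'walk'] (min_width=18, slack=4)
Line 3: ['time', 'python', 'how', 'fox'] (min_width=19, slack=3)
Line 4: ['pharmacy', 'distance', 'low'] (min_width=21, slack=1)
Line 5: ['is', 'content', 'purple'] (min_width=17, slack=5)
Line 6: ['butterfly', 'yellow'] (min_width=16, slack=6)
Line 7: ['wilderness'] (min_width=10, slack=12)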